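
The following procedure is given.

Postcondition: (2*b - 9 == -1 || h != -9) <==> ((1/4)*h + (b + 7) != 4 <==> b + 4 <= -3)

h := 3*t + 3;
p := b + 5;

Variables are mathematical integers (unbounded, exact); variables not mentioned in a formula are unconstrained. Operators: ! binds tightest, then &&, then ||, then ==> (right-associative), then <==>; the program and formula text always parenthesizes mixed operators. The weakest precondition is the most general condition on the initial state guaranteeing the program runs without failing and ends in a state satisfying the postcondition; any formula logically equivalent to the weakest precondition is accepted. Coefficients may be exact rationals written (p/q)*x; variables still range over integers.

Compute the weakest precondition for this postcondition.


Working backward. After the program, the postcondition (2*b - 9 == -1 || h != -9) <==> ((1/4)*h + (b + 7) != 4 <==> b + 4 <= -3) must hold; in canonical form it is (2*b == 8 || h != -9) <==> (b + (1/4)*h != -3 <==> b <= -7).
Before p := b + 5: (2*b == 8 || h != -9) <==> (b + (1/4)*h != -3 <==> b <= -7)
Before h := 3*t + 3: (2*b == 8 || 3*t != -12) <==> (b + (3/4)*t != -15/4 <==> b <= -7)
Answer: WP = (2*b == 8 || 3*t != -12) <==> (b + (3/4)*t != -15/4 <==> b <= -7)


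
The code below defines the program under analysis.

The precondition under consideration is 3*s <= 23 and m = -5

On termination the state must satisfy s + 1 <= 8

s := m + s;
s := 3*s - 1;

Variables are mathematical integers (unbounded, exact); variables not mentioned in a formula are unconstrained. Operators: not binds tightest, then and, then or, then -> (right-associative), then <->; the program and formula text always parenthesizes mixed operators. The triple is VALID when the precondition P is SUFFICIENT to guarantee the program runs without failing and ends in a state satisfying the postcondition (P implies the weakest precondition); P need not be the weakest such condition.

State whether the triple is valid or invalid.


Working backward. After the program, the postcondition s + 1 <= 8 must hold; in canonical form it is s <= 7.
Before s := 3*s - 1: 3*s <= 8
Before s := m + s: 3*m + 3*s <= 8
The weakest precondition is 3*m + 3*s <= 8.
Check whether 3*s <= 23 and m = -5 implies it.
Every state satisfying the precondition satisfies the weakest precondition: the implication holds.
Answer: valid


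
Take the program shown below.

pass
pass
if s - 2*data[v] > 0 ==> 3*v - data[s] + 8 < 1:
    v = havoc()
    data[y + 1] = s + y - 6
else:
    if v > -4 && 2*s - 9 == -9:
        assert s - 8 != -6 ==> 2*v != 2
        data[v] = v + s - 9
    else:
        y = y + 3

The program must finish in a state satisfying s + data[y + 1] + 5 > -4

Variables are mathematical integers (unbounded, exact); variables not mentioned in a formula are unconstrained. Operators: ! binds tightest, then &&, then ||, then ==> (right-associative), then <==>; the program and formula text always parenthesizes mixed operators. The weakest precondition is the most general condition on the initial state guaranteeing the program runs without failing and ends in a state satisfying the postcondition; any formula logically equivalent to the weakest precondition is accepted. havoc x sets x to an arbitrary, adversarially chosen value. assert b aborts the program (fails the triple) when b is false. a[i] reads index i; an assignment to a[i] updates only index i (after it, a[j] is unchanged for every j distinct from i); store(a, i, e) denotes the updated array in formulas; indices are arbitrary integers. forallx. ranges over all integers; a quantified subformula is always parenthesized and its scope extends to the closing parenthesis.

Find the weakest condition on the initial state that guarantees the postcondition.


Working backward. After the program, the postcondition s + data[y + 1] + 5 > -4 must hold; in canonical form it is data[y + 1] + s > -9.
Then branch requires store(data, y + 1, s + y - 6)[y + 1] + s > -9; else branch requires ((v > -4 && 2*s == 0) ==> ((s != 2 ==> 2*v != 2) && store(data, v, s + v - 9)[y + 1] + s > -9)) && ((!(v > -4 && 2*s == 0)) ==> data[y + 4] + s > -9).
Before the if: ((s > 2*data[v] ==> 3*v < data[s] - 7) ==> store(data, y + 1, s + y - 6)[y + 1] + s > -9) && ((!(s > 2*data[v] ==> 3*v < data[s] - 7)) ==> (((v > -4 && 2*s == 0) ==> ((s != 2 ==> 2*v != 2) && store(data, v, s + v - 9)[y + 1] + s > -9)) && ((!(v > -4 && 2*s == 0)) ==> data[y + 4] + s > -9)))
Before skip: ((s > 2*data[v] ==> 3*v < data[s] - 7) ==> store(data, y + 1, s + y - 6)[y + 1] + s > -9) && ((!(s > 2*data[v] ==> 3*v < data[s] - 7)) ==> (((v > -4 && 2*s == 0) ==> ((s != 2 ==> 2*v != 2) && store(data, v, s + v - 9)[y + 1] + s > -9)) && ((!(v > -4 && 2*s == 0)) ==> data[y + 4] + s > -9)))
Before skip: ((s > 2*data[v] ==> 3*v < data[s] - 7) ==> store(data, y + 1, s + y - 6)[y + 1] + s > -9) && ((!(s > 2*data[v] ==> 3*v < data[s] - 7)) ==> (((v > -4 && 2*s == 0) ==> ((s != 2 ==> 2*v != 2) && store(data, v, s + v - 9)[y + 1] + s > -9)) && ((!(v > -4 && 2*s == 0)) ==> data[y + 4] + s > -9)))
Answer: WP = ((s > 2*data[v] ==> 3*v < data[s] - 7) ==> store(data, y + 1, s + y - 6)[y + 1] + s > -9) && ((!(s > 2*data[v] ==> 3*v < data[s] - 7)) ==> (((v > -4 && 2*s == 0) ==> ((s != 2 ==> 2*v != 2) && store(data, v, s + v - 9)[y + 1] + s > -9)) && ((!(v > -4 && 2*s == 0)) ==> data[y + 4] + s > -9)))


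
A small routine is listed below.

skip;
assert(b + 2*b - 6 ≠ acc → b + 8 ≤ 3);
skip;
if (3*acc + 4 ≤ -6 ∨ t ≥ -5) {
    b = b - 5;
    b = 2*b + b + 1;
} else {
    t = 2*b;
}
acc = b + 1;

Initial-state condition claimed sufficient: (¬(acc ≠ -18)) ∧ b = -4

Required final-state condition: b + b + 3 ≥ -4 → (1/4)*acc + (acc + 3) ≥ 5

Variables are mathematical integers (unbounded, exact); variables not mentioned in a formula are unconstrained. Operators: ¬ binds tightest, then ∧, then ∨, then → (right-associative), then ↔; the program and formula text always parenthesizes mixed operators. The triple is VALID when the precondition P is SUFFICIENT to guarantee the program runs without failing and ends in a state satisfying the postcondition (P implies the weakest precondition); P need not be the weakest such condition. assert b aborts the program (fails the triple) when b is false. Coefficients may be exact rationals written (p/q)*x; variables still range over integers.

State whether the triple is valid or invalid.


Working backward. After the program, the postcondition b + b + 3 ≥ -4 → (1/4)*acc + (acc + 3) ≥ 5 must hold; in canonical form it is 2*b ≥ -7 → (5/4)*acc ≥ 2.
Before acc := b + 1: 2*b ≥ -7 → (5/4)*b ≥ 3/4
Then branch requires 6*b ≥ 21 → (15/4)*b ≥ 73/4; else branch requires 2*b ≥ -7 → (5/4)*b ≥ 3/4.
Before the if: ((3*acc ≤ -10 ∨ t ≥ -5) → (6*b ≥ 21 → (15/4)*b ≥ 73/4)) ∧ ((¬(3*acc ≤ -10 ∨ t ≥ -5)) → (2*b ≥ -7 → (5/4)*b ≥ 3/4))
Before skip: ((3*acc ≤ -10 ∨ t ≥ -5) → (6*b ≥ 21 → (15/4)*b ≥ 73/4)) ∧ ((¬(3*acc ≤ -10 ∨ t ≥ -5)) → (2*b ≥ -7 → (5/4)*b ≥ 3/4))
Before assert b + 2*b - 6 ≠ acc → b + 8 ≤ 3: (3*b ≠ acc + 6 → b ≤ -5) ∧ ((3*acc ≤ -10 ∨ t ≥ -5) → (6*b ≥ 21 → (15/4)*b ≥ 73/4)) ∧ ((¬(3*acc ≤ -10 ∨ t ≥ -5)) → (2*b ≥ -7 → (5/4)*b ≥ 3/4))
Before skip: (3*b ≠ acc + 6 → b ≤ -5) ∧ ((3*acc ≤ -10 ∨ t ≥ -5) → (6*b ≥ 21 → (15/4)*b ≥ 73/4)) ∧ ((¬(3*acc ≤ -10 ∨ t ≥ -5)) → (2*b ≥ -7 → (5/4)*b ≥ 3/4))
The weakest precondition is (3*b ≠ acc + 6 → b ≤ -5) ∧ ((3*acc ≤ -10 ∨ t ≥ -5) → (6*b ≥ 21 → (15/4)*b ≥ 73/4)) ∧ ((¬(3*acc ≤ -10 ∨ t ≥ -5)) → (2*b ≥ -7 → (5/4)*b ≥ 3/4)).
Check whether (¬(acc ≠ -18)) ∧ b = -4 implies it.
Every state satisfying the precondition satisfies the weakest precondition: the implication holds.
Answer: valid


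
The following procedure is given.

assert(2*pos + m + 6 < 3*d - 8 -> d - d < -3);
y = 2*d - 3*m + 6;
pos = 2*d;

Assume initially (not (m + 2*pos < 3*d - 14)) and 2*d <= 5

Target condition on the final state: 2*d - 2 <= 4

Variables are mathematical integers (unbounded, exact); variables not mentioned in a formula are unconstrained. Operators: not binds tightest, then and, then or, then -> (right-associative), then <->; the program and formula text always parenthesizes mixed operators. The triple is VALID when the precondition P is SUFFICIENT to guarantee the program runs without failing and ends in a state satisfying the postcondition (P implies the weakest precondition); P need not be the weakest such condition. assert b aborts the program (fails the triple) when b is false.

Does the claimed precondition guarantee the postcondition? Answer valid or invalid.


Working backward. After the program, the postcondition 2*d - 2 <= 4 must hold; in canonical form it is 2*d <= 6.
Before pos := 2*d: 2*d <= 6
Before y := 2*d - 3*m + 6: 2*d <= 6
Before assert 2*pos + m + 6 < 3*d - 8 -> d - d < -3: (not (m + 2*pos < 3*d - 14)) and 2*d <= 6
The weakest precondition is (not (m + 2*pos < 3*d - 14)) and 2*d <= 6.
Check whether (not (m + 2*pos < 3*d - 14)) and 2*d <= 5 implies it.
Every state satisfying the precondition satisfies the weakest precondition: the implication holds.
Answer: valid


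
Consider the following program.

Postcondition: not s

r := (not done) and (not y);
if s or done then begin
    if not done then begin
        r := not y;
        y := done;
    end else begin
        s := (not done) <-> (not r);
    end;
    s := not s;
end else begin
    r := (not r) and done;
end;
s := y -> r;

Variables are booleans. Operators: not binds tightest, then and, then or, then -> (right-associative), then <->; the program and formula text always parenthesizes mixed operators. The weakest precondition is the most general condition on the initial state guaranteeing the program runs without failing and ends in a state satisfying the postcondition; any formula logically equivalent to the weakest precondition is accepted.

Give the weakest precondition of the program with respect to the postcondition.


Working backward. After the program, not s must hold.
Before s := y -> r: not (y -> r)
Then branch requires ((not done) -> (not (done -> (not y)))) and (done -> (not (y -> r))); else branch requires not (y -> ((not r) and done)).
Before the if: ((s or done) -> (((not done) -> (not (done -> (not y)))) and (done -> (not (y -> r))))) and ((not (s or done)) -> (not (y -> ((not r) and done))))
Before r := (not done) and (not y): ((s or done) -> (((not done) -> (not (done -> (not y)))) and (done -> (not (y -> ((not done) and (not y))))))) and ((not (s or done)) -> (not (y -> ((not ((not done) and (not y))) and done))))
Answer: WP = ((s or done) -> (((not done) -> (not (done -> (not y)))) and (done -> (not (y -> ((not done) and (not y))))))) and ((not (s or done)) -> (not (y -> ((not ((not done) and (not y))) and done))))


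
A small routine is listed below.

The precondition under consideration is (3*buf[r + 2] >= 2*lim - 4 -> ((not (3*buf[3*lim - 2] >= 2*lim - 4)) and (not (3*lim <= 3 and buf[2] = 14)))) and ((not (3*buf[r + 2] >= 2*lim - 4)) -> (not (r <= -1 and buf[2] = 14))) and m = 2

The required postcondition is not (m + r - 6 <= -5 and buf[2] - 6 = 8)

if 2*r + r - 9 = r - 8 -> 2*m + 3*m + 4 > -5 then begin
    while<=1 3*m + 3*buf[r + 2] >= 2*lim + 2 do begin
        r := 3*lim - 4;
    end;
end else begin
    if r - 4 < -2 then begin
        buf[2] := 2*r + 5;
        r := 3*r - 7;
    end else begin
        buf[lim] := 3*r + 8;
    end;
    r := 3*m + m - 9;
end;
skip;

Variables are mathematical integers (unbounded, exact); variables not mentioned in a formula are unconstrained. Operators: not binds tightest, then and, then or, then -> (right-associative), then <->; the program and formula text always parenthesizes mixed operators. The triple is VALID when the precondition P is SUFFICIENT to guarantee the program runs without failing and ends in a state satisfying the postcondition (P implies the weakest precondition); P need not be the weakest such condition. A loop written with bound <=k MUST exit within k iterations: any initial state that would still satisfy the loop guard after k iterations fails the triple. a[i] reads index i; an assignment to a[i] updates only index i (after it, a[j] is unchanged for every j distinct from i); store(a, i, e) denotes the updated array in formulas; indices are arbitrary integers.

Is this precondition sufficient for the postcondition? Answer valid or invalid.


Working backward. After the program, the postcondition not (m + r - 6 <= -5 and buf[2] - 6 = 8) must hold; in canonical form it is not (m + r <= 1 and buf[2] = 14).
Before skip: not (m + r <= 1 and buf[2] = 14)
Then branch requires (3*buf[r + 2] + 3*m >= 2*lim + 2 -> ((not (3*buf[3*lim - 2] + 3*m >= 2*lim + 2)) and (not (3*lim + m <= 5 and buf[2] = 14)))) and ((not (3*buf[r + 2] + 3*m >= 2*lim + 2)) -> (not (m + r <= 1 and buf[2] = 14))); else branch requires (r < 2 -> (not (5*m <= 10 and 2*r = 9))) and ((not (r < 2)) -> (not (5*m <= 10 and store(buf, lim, 3*r + 8)[2] = 14))).
Before the if: ((2*r = 1 -> 5*m > -9) -> ((3*buf[r + 2] + 3*m >= 2*lim + 2 -> ((not (3*buf[3*lim - 2] + 3*m >= 2*lim + 2)) and (not (3*lim + m <= 5 and buf[2] = 14)))) and ((not (3*buf[r + 2] + 3*m >= 2*lim + 2)) -> (not (m + r <= 1 and buf[2] = 14))))) and ((not (2*r = 1 -> 5*m > -9)) -> ((r < 2 -> (not (5*m <= 10 and 2*r = 9))) and ((not (r < 2)) -> (not (5*m <= 10 and store(buf, lim, 3*r + 8)[2] = 14)))))
The weakest precondition is ((2*r = 1 -> 5*m > -9) -> ((3*buf[r + 2] + 3*m >= 2*lim + 2 -> ((not (3*buf[3*lim - 2] + 3*m >= 2*lim + 2)) and (not (3*lim + m <= 5 and buf[2] = 14)))) and ((not (3*buf[r + 2] + 3*m >= 2*lim + 2)) -> (not (m + r <= 1 and buf[2] = 14))))) and ((not (2*r = 1 -> 5*m > -9)) -> ((r < 2 -> (not (5*m <= 10 and 2*r = 9))) and ((not (r < 2)) -> (not (5*m <= 10 and store(buf, lim, 3*r + 8)[2] = 14))))).
Check whether (3*buf[r + 2] >= 2*lim - 4 -> ((not (3*buf[3*lim - 2] >= 2*lim - 4)) and (not (3*lim <= 3 and buf[2] = 14)))) and ((not (3*buf[r + 2] >= 2*lim - 4)) -> (not (r <= -1 and buf[2] = 14))) and m = 2 implies it.
Every state satisfying the precondition satisfies the weakest precondition: the implication holds.
Answer: valid


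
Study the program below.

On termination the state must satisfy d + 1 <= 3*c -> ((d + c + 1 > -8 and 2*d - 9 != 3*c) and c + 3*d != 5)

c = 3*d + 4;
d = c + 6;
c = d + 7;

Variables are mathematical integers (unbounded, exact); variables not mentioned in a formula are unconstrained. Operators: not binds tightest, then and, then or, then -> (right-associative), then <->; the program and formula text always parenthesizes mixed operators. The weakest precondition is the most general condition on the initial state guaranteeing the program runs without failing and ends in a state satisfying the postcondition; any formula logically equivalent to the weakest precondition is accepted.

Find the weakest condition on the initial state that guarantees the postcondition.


Working backward. After the program, the postcondition d + 1 <= 3*c -> ((d + c + 1 > -8 and 2*d - 9 != 3*c) and c + 3*d != 5) must hold; in canonical form it is d <= 3*c - 1 -> (c + d > -9 and 2*d != 3*c + 9 and c + 3*d != 5).
Before c := d + 7: 2*d >= -20 -> (2*d > -16 and d != -30 and 4*d != -2)
Before d := c + 6: 2*c >= -32 -> (2*c > -28 and c != -36 and 4*c != -26)
Before c := 3*d + 4: 6*d >= -40 -> (6*d > -36 and 3*d != -40 and 12*d != -42)
Answer: WP = 6*d >= -40 -> (6*d > -36 and 3*d != -40 and 12*d != -42)


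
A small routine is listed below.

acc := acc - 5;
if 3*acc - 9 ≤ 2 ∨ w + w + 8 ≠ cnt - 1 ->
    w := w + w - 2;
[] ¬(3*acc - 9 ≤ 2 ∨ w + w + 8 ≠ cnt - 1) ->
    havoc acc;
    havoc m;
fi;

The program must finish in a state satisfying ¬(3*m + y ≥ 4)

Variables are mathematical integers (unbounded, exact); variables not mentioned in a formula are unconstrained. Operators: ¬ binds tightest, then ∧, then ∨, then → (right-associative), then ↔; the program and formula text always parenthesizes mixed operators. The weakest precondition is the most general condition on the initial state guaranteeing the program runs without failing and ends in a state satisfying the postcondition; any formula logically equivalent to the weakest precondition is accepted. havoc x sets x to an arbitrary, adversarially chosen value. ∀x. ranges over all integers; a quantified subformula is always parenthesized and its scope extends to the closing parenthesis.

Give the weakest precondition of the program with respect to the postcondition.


Working backward. After the program, ¬(3*m + y ≥ 4) must hold.
Then branch requires ¬(3*m + y ≥ 4); else branch requires ∀m_1. (¬(3*m_1 + y ≥ 4)).
Before the if: ((3*acc ≤ 11 ∨ 2*w ≠ cnt - 9) → (¬(3*m + y ≥ 4))) ∧ ((¬(3*acc ≤ 11 ∨ 2*w ≠ cnt - 9)) → (∀m_1. (¬(3*m_1 + y ≥ 4))))
Before acc := acc - 5: ((3*acc ≤ 26 ∨ 2*w ≠ cnt - 9) → (¬(3*m + y ≥ 4))) ∧ ((¬(3*acc ≤ 26 ∨ 2*w ≠ cnt - 9)) → (∀m_1. (¬(3*m_1 + y ≥ 4))))
Answer: WP = ((3*acc ≤ 26 ∨ 2*w ≠ cnt - 9) → (¬(3*m + y ≥ 4))) ∧ ((¬(3*acc ≤ 26 ∨ 2*w ≠ cnt - 9)) → (∀m_1. (¬(3*m_1 + y ≥ 4))))


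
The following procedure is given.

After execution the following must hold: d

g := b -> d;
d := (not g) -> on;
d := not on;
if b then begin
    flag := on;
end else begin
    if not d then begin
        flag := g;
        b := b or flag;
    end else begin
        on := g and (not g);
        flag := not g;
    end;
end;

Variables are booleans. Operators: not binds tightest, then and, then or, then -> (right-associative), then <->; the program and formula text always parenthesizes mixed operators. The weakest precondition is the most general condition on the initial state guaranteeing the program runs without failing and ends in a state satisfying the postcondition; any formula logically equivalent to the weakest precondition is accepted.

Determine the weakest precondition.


Working backward. After the program, d must hold.
Then branch requires d; else branch requires (not d) -> d.
Before the if: (b -> d) and ((not b) -> ((not d) -> d))
Before d := not on: (b -> (not on)) and ((not b) -> (on -> (not on)))
Before d := (not g) -> on: (b -> (not on)) and ((not b) -> (on -> (not on)))
Before g := b -> d: (b -> (not on)) and ((not b) -> (on -> (not on)))
Answer: WP = (b -> (not on)) and ((not b) -> (on -> (not on)))


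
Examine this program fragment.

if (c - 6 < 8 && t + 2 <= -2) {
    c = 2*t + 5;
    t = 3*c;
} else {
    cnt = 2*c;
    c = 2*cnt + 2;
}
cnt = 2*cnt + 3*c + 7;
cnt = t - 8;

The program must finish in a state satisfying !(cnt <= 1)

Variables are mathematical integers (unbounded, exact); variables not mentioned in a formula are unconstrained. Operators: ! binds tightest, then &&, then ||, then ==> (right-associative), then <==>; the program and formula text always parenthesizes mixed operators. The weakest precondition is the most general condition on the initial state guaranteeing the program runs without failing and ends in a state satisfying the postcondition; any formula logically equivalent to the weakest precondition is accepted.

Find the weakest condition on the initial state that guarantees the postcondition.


Working backward. After the program, !(cnt <= 1) must hold.
Before cnt := t - 8: !(t <= 9)
Before cnt := 2*cnt + 3*c + 7: !(t <= 9)
Then branch requires !(6*t <= -6); else branch requires !(t <= 9).
Before the if: ((c < 14 && t <= -4) ==> (!(6*t <= -6))) && ((!(c < 14 && t <= -4)) ==> (!(t <= 9)))
Answer: WP = ((c < 14 && t <= -4) ==> (!(6*t <= -6))) && ((!(c < 14 && t <= -4)) ==> (!(t <= 9)))


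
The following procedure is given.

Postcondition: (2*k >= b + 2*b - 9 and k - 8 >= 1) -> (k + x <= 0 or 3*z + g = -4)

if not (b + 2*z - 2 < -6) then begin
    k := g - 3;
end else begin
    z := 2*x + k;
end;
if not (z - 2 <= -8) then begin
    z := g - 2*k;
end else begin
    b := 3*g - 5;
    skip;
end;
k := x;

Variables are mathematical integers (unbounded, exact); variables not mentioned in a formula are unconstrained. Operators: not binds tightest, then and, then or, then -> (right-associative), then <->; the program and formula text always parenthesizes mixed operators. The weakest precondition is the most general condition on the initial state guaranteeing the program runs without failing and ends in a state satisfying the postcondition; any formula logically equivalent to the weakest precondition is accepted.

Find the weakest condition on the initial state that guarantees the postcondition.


Working backward. After the program, the postcondition (2*k >= b + 2*b - 9 and k - 8 >= 1) -> (k + x <= 0 or 3*z + g = -4) must hold; in canonical form it is (2*k >= 3*b - 9 and k >= 9) -> (k + x <= 0 or g + 3*z = -4).
Before k := x: (2*x >= 3*b - 9 and x >= 9) -> (2*x <= 0 or g + 3*z = -4)
Then branch requires (2*x >= 3*b - 9 and x >= 9) -> (2*x <= 0 or 4*g = 6*k - 4); else branch requires (2*x >= 9*g - 24 and x >= 9) -> (2*x <= 0 or g + 3*z = -4).
Before the if: ((not (z <= -6)) -> ((2*x >= 3*b - 9 and x >= 9) -> (2*x <= 0 or 4*g = 6*k - 4))) and (z <= -6 -> ((2*x >= 9*g - 24 and x >= 9) -> (2*x <= 0 or g + 3*z = -4)))
Then branch requires ((not (z <= -6)) -> ((2*x >= 3*b - 9 and x >= 9) -> (2*x <= 0 or 2*g = 22))) and (z <= -6 -> ((2*x >= 9*g - 24 and x >= 9) -> (2*x <= 0 or g + 3*z = -4))); else branch requires ((not (k + 2*x <= -6)) -> ((2*x >= 3*b - 9 and x >= 9) -> (2*x <= 0 or 4*g = 6*k - 4))) and (k + 2*x <= -6 -> ((2*x >= 9*g - 24 and x >= 9) -> (2*x <= 0 or g + 3*k + 6*x = -4))).
Before the if: ((not (b + 2*z < -4)) -> (((not (z <= -6)) -> ((2*x >= 3*b - 9 and x >= 9) -> (2*x <= 0 or 2*g = 22))) and (z <= -6 -> ((2*x >= 9*g - 24 and x >= 9) -> (2*x <= 0 or g + 3*z = -4))))) and (b + 2*z < -4 -> (((not (k + 2*x <= -6)) -> ((2*x >= 3*b - 9 and x >= 9) -> (2*x <= 0 or 4*g = 6*k - 4))) and (k + 2*x <= -6 -> ((2*x >= 9*g - 24 and x >= 9) -> (2*x <= 0 or g + 3*k + 6*x = -4)))))
Answer: WP = ((not (b + 2*z < -4)) -> (((not (z <= -6)) -> ((2*x >= 3*b - 9 and x >= 9) -> (2*x <= 0 or 2*g = 22))) and (z <= -6 -> ((2*x >= 9*g - 24 and x >= 9) -> (2*x <= 0 or g + 3*z = -4))))) and (b + 2*z < -4 -> (((not (k + 2*x <= -6)) -> ((2*x >= 3*b - 9 and x >= 9) -> (2*x <= 0 or 4*g = 6*k - 4))) and (k + 2*x <= -6 -> ((2*x >= 9*g - 24 and x >= 9) -> (2*x <= 0 or g + 3*k + 6*x = -4)))))


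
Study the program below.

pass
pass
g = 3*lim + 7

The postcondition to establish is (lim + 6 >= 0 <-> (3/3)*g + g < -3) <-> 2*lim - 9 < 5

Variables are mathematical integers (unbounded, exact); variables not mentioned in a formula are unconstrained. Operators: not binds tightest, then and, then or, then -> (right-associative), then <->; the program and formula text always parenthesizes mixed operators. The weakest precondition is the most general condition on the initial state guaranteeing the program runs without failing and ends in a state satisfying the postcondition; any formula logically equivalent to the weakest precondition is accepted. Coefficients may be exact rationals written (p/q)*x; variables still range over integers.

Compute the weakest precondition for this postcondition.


Working backward. After the program, the postcondition (lim + 6 >= 0 <-> (3/3)*g + g < -3) <-> 2*lim - 9 < 5 must hold; in canonical form it is (lim >= -6 <-> 2*g < -3) <-> 2*lim < 14.
Before g := 3*lim + 7: (lim >= -6 <-> 6*lim < -17) <-> 2*lim < 14
Before skip: (lim >= -6 <-> 6*lim < -17) <-> 2*lim < 14
Before skip: (lim >= -6 <-> 6*lim < -17) <-> 2*lim < 14
Answer: WP = (lim >= -6 <-> 6*lim < -17) <-> 2*lim < 14


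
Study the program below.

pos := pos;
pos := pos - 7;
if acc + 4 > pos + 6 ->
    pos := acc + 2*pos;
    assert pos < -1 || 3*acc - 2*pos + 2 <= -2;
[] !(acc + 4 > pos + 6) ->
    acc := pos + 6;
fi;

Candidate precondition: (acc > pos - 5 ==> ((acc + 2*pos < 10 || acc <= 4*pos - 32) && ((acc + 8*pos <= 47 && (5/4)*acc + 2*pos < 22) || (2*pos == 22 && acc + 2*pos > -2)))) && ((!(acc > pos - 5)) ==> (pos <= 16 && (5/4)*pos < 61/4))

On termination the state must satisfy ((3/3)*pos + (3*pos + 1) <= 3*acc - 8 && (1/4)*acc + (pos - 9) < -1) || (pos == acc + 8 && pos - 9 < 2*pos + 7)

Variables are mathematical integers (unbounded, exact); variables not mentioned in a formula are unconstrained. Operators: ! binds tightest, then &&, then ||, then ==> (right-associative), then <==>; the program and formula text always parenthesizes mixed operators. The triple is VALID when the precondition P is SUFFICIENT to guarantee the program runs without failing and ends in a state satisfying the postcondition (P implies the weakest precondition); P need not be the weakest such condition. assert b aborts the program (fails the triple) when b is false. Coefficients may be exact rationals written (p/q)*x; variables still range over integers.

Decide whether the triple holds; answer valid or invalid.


Working backward. After the program, the postcondition ((3/3)*pos + (3*pos + 1) <= 3*acc - 8 && (1/4)*acc + (pos - 9) < -1) || (pos == acc + 8 && pos - 9 < 2*pos + 7) must hold; in canonical form it is (4*pos <= 3*acc - 9 && (1/4)*acc + pos < 8) || (pos == acc + 8 && pos > -16).
Then branch requires (acc + 2*pos < -1 || acc <= 4*pos - 4) && ((acc + 8*pos <= -9 && (5/4)*acc + 2*pos < 8) || (2*pos == 8 && acc + 2*pos > -16)); else branch requires pos <= 9 && (5/4)*pos < 13/2.
Before the if: (acc > pos + 2 ==> ((acc + 2*pos < -1 || acc <= 4*pos - 4) && ((acc + 8*pos <= -9 && (5/4)*acc + 2*pos < 8) || (2*pos == 8 && acc + 2*pos > -16)))) && ((!(acc > pos + 2)) ==> (pos <= 9 && (5/4)*pos < 13/2))
Before pos := pos - 7: (acc > pos - 5 ==> ((acc + 2*pos < 13 || acc <= 4*pos - 32) && ((acc + 8*pos <= 47 && (5/4)*acc + 2*pos < 22) || (2*pos == 22 && acc + 2*pos > -2)))) && ((!(acc > pos - 5)) ==> (pos <= 16 && (5/4)*pos < 61/4))
Before pos := pos: (acc > pos - 5 ==> ((acc + 2*pos < 13 || acc <= 4*pos - 32) && ((acc + 8*pos <= 47 && (5/4)*acc + 2*pos < 22) || (2*pos == 22 && acc + 2*pos > -2)))) && ((!(acc > pos - 5)) ==> (pos <= 16 && (5/4)*pos < 61/4))
The weakest precondition is (acc > pos - 5 ==> ((acc + 2*pos < 13 || acc <= 4*pos - 32) && ((acc + 8*pos <= 47 && (5/4)*acc + 2*pos < 22) || (2*pos == 22 && acc + 2*pos > -2)))) && ((!(acc > pos - 5)) ==> (pos <= 16 && (5/4)*pos < 61/4)).
Check whether (acc > pos - 5 ==> ((acc + 2*pos < 10 || acc <= 4*pos - 32) && ((acc + 8*pos <= 47 && (5/4)*acc + 2*pos < 22) || (2*pos == 22 && acc + 2*pos > -2)))) && ((!(acc > pos - 5)) ==> (pos <= 16 && (5/4)*pos < 61/4)) implies it.
Every state satisfying the precondition satisfies the weakest precondition: the implication holds.
Answer: valid


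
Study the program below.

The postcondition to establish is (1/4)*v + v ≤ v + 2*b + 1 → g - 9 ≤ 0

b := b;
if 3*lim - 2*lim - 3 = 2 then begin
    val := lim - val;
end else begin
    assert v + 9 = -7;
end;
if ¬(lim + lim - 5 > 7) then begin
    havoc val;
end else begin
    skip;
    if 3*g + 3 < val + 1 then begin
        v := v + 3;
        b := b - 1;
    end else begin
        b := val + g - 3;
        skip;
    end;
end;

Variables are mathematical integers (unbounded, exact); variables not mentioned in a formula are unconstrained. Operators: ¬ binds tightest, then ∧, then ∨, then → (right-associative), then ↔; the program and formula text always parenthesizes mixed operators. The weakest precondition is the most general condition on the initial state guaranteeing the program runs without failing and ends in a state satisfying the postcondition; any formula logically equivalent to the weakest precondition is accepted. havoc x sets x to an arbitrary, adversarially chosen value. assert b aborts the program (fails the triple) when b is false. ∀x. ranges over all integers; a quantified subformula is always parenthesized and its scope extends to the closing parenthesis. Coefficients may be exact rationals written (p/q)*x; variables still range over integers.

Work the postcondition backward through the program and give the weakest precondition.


Working backward. After the program, the postcondition (1/4)*v + v ≤ v + 2*b + 1 → g - 9 ≤ 0 must hold; in canonical form it is (1/4)*v ≤ 2*b + 1 → g ≤ 9.
Then branch requires (1/4)*v ≤ 2*b + 1 → g ≤ 9; else branch requires (3*g < val - 2 → ((1/4)*v ≤ 2*b - 7/4 → g ≤ 9)) ∧ ((¬(3*g < val - 2)) → ((1/4)*v ≤ 2*g + 2*val - 5 → g ≤ 9)).
Before the if: ((¬(2*lim > 12)) → ((1/4)*v ≤ 2*b + 1 → g ≤ 9)) ∧ (2*lim > 12 → ((3*g < val - 2 → ((1/4)*v ≤ 2*b - 7/4 → g ≤ 9)) ∧ ((¬(3*g < val - 2)) → ((1/4)*v ≤ 2*g + 2*val - 5 → g ≤ 9))))
Then branch requires ((¬(2*lim > 12)) → ((1/4)*v ≤ 2*b + 1 → g ≤ 9)) ∧ (2*lim > 12 → ((3*g + val < lim - 2 → ((1/4)*v ≤ 2*b - 7/4 → g ≤ 9)) ∧ ((¬(3*g + val < lim - 2)) → ((1/4)*v + 2*val ≤ 2*g + 2*lim - 5 → g ≤ 9)))); else branch requires v = -16 ∧ ((¬(2*lim > 12)) → ((1/4)*v ≤ 2*b + 1 → g ≤ 9)) ∧ (2*lim > 12 → ((3*g < val - 2 → ((1/4)*v ≤ 2*b - 7/4 → g ≤ 9)) ∧ ((¬(3*g < val - 2)) → ((1/4)*v ≤ 2*g + 2*val - 5 → g ≤ 9)))).
Before the if: (lim = 5 → (((¬(2*lim > 12)) → ((1/4)*v ≤ 2*b + 1 → g ≤ 9)) ∧ (2*lim > 12 → ((3*g + val < lim - 2 → ((1/4)*v ≤ 2*b - 7/4 → g ≤ 9)) ∧ ((¬(3*g + val < lim - 2)) → ((1/4)*v + 2*val ≤ 2*g + 2*lim - 5 → g ≤ 9)))))) ∧ ((¬(lim = 5)) → (v = -16 ∧ ((¬(2*lim > 12)) → ((1/4)*v ≤ 2*b + 1 → g ≤ 9)) ∧ (2*lim > 12 → ((3*g < val - 2 → ((1/4)*v ≤ 2*b - 7/4 → g ≤ 9)) ∧ ((¬(3*g < val - 2)) → ((1/4)*v ≤ 2*g + 2*val - 5 → g ≤ 9))))))
Before b := b: (lim = 5 → (((¬(2*lim > 12)) → ((1/4)*v ≤ 2*b + 1 → g ≤ 9)) ∧ (2*lim > 12 → ((3*g + val < lim - 2 → ((1/4)*v ≤ 2*b - 7/4 → g ≤ 9)) ∧ ((¬(3*g + val < lim - 2)) → ((1/4)*v + 2*val ≤ 2*g + 2*lim - 5 → g ≤ 9)))))) ∧ ((¬(lim = 5)) → (v = -16 ∧ ((¬(2*lim > 12)) → ((1/4)*v ≤ 2*b + 1 → g ≤ 9)) ∧ (2*lim > 12 → ((3*g < val - 2 → ((1/4)*v ≤ 2*b - 7/4 → g ≤ 9)) ∧ ((¬(3*g < val - 2)) → ((1/4)*v ≤ 2*g + 2*val - 5 → g ≤ 9))))))
Answer: WP = (lim = 5 → (((¬(2*lim > 12)) → ((1/4)*v ≤ 2*b + 1 → g ≤ 9)) ∧ (2*lim > 12 → ((3*g + val < lim - 2 → ((1/4)*v ≤ 2*b - 7/4 → g ≤ 9)) ∧ ((¬(3*g + val < lim - 2)) → ((1/4)*v + 2*val ≤ 2*g + 2*lim - 5 → g ≤ 9)))))) ∧ ((¬(lim = 5)) → (v = -16 ∧ ((¬(2*lim > 12)) → ((1/4)*v ≤ 2*b + 1 → g ≤ 9)) ∧ (2*lim > 12 → ((3*g < val - 2 → ((1/4)*v ≤ 2*b - 7/4 → g ≤ 9)) ∧ ((¬(3*g < val - 2)) → ((1/4)*v ≤ 2*g + 2*val - 5 → g ≤ 9))))))


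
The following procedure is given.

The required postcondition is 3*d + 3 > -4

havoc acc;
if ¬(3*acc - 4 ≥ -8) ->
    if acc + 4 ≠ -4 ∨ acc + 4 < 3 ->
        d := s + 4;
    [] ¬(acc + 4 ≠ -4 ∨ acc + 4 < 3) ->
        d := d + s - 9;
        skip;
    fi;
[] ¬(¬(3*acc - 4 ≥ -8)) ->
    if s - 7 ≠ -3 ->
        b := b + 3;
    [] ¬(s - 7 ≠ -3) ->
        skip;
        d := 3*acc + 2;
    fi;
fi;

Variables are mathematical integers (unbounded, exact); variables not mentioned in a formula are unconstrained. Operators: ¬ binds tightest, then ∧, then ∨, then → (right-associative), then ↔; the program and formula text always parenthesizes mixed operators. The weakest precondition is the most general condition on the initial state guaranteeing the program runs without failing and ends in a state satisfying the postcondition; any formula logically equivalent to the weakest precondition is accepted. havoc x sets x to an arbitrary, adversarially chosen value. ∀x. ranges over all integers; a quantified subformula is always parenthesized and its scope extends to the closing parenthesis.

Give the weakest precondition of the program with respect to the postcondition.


Working backward. After the program, the postcondition 3*d + 3 > -4 must hold; in canonical form it is 3*d > -7.
Then branch requires ((acc ≠ -8 ∨ acc < -1) → 3*s > -19) ∧ ((¬(acc ≠ -8 ∨ acc < -1)) → 3*d + 3*s > 20); else branch requires (s ≠ 4 → 3*d > -7) ∧ ((¬(s ≠ 4)) → 9*acc > -13).
Before the if: ((¬(3*acc ≥ -4)) → (((acc ≠ -8 ∨ acc < -1) → 3*s > -19) ∧ ((¬(acc ≠ -8 ∨ acc < -1)) → 3*d + 3*s > 20))) ∧ (3*acc ≥ -4 → ((s ≠ 4 → 3*d > -7) ∧ ((¬(s ≠ 4)) → 9*acc > -13)))
Before havoc acc: ∀acc_1. (((¬(3*acc_1 ≥ -4)) → (((acc_1 ≠ -8 ∨ acc_1 < -1) → 3*s > -19) ∧ ((¬(acc_1 ≠ -8 ∨ acc_1 < -1)) → 3*d + 3*s > 20))) ∧ (3*acc_1 ≥ -4 → ((s ≠ 4 → 3*d > -7) ∧ ((¬(s ≠ 4)) → 9*acc_1 > -13))))
Answer: WP = ∀acc_1. (((¬(3*acc_1 ≥ -4)) → (((acc_1 ≠ -8 ∨ acc_1 < -1) → 3*s > -19) ∧ ((¬(acc_1 ≠ -8 ∨ acc_1 < -1)) → 3*d + 3*s > 20))) ∧ (3*acc_1 ≥ -4 → ((s ≠ 4 → 3*d > -7) ∧ ((¬(s ≠ 4)) → 9*acc_1 > -13))))


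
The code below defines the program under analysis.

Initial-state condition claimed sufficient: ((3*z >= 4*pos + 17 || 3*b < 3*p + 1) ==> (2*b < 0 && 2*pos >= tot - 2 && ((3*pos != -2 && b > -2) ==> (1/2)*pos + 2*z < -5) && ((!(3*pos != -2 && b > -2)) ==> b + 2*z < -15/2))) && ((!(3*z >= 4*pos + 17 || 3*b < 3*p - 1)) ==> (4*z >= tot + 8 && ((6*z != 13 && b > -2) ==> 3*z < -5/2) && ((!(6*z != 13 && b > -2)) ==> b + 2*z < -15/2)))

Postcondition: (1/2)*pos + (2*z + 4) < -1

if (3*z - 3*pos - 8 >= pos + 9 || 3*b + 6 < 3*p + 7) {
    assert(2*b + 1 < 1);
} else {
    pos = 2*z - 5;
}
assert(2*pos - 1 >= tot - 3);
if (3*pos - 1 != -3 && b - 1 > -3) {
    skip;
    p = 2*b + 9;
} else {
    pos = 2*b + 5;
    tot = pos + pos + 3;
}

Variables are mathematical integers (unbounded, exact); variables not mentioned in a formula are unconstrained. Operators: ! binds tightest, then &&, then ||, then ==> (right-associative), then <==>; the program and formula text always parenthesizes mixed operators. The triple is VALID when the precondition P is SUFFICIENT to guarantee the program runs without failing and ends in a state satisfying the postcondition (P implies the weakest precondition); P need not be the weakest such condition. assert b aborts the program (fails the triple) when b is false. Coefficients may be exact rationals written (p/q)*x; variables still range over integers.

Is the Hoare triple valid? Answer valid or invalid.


Working backward. After the program, the postcondition (1/2)*pos + (2*z + 4) < -1 must hold; in canonical form it is (1/2)*pos + 2*z < -5.
Then branch requires (1/2)*pos + 2*z < -5; else branch requires b + 2*z < -15/2.
Before the if: ((3*pos != -2 && b > -2) ==> (1/2)*pos + 2*z < -5) && ((!(3*pos != -2 && b > -2)) ==> b + 2*z < -15/2)
Before assert 2*pos - 1 >= tot - 3: 2*pos >= tot - 2 && ((3*pos != -2 && b > -2) ==> (1/2)*pos + 2*z < -5) && ((!(3*pos != -2 && b > -2)) ==> b + 2*z < -15/2)
Then branch requires 2*b < 0 && 2*pos >= tot - 2 && ((3*pos != -2 && b > -2) ==> (1/2)*pos + 2*z < -5) && ((!(3*pos != -2 && b > -2)) ==> b + 2*z < -15/2); else branch requires 4*z >= tot + 8 && ((6*z != 13 && b > -2) ==> 3*z < -5/2) && ((!(6*z != 13 && b > -2)) ==> b + 2*z < -15/2).
Before the if: ((3*z >= 4*pos + 17 || 3*b < 3*p + 1) ==> (2*b < 0 && 2*pos >= tot - 2 && ((3*pos != -2 && b > -2) ==> (1/2)*pos + 2*z < -5) && ((!(3*pos != -2 && b > -2)) ==> b + 2*z < -15/2))) && ((!(3*z >= 4*pos + 17 || 3*b < 3*p + 1)) ==> (4*z >= tot + 8 && ((6*z != 13 && b > -2) ==> 3*z < -5/2) && ((!(6*z != 13 && b > -2)) ==> b + 2*z < -15/2)))
The weakest precondition is ((3*z >= 4*pos + 17 || 3*b < 3*p + 1) ==> (2*b < 0 && 2*pos >= tot - 2 && ((3*pos != -2 && b > -2) ==> (1/2)*pos + 2*z < -5) && ((!(3*pos != -2 && b > -2)) ==> b + 2*z < -15/2))) && ((!(3*z >= 4*pos + 17 || 3*b < 3*p + 1)) ==> (4*z >= tot + 8 && ((6*z != 13 && b > -2) ==> 3*z < -5/2) && ((!(6*z != 13 && b > -2)) ==> b + 2*z < -15/2))).
Check whether ((3*z >= 4*pos + 17 || 3*b < 3*p + 1) ==> (2*b < 0 && 2*pos >= tot - 2 && ((3*pos != -2 && b > -2) ==> (1/2)*pos + 2*z < -5) && ((!(3*pos != -2 && b > -2)) ==> b + 2*z < -15/2))) && ((!(3*z >= 4*pos + 17 || 3*b < 3*p - 1)) ==> (4*z >= tot + 8 && ((6*z != 13 && b > -2) ==> 3*z < -5/2) && ((!(6*z != 13 && b > -2)) ==> b + 2*z < -15/2))) implies it.
Every state satisfying the precondition satisfies the weakest precondition: the implication holds.
Answer: valid


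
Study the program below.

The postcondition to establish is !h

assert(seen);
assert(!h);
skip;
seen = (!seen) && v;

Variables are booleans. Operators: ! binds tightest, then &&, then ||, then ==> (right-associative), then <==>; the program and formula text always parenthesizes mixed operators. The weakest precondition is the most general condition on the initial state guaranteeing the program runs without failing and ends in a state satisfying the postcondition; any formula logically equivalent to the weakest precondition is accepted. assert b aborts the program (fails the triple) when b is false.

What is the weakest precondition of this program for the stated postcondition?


Working backward. After the program, !h must hold.
Before seen := (!seen) && v: !h
Before skip: !h
Before assert !h: !h
Before assert seen: seen && (!h)
Answer: WP = seen && (!h)


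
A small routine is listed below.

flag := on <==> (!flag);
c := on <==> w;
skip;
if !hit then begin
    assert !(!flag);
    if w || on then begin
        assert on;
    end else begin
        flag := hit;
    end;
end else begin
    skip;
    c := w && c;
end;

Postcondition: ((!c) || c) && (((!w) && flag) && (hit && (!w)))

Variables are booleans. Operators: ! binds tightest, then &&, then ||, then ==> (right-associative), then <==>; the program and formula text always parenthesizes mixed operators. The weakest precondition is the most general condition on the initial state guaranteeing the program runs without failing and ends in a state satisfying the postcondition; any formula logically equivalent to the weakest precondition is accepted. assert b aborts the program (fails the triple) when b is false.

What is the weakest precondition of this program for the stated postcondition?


Working backward. After the program, the postcondition ((!c) || c) && (((!w) && flag) && (hit && (!w))) must hold; in canonical form it is (!w) && flag && hit.
Then branch requires flag && ((w || on) ==> (on && (!w) && flag && hit)) && ((!(w || on)) ==> ((!w) && hit)); else branch requires (!w) && flag && hit.
Before the if: ((!hit) ==> (flag && ((w || on) ==> (on && (!w) && flag && hit)) && ((!(w || on)) ==> ((!w) && hit)))) && (hit ==> ((!w) && flag && hit))
Before skip: ((!hit) ==> (flag && ((w || on) ==> (on && (!w) && flag && hit)) && ((!(w || on)) ==> ((!w) && hit)))) && (hit ==> ((!w) && flag && hit))
Before c := on <==> w: ((!hit) ==> (flag && ((w || on) ==> (on && (!w) && flag && hit)) && ((!(w || on)) ==> ((!w) && hit)))) && (hit ==> ((!w) && flag && hit))
Before flag := on <==> (!flag): ((!hit) ==> ((on <==> (!flag)) && ((w || on) ==> (on && (!w) && (on <==> (!flag)) && hit)) && ((!(w || on)) ==> ((!w) && hit)))) && (hit ==> ((!w) && (on <==> (!flag)) && hit))
Answer: WP = ((!hit) ==> ((on <==> (!flag)) && ((w || on) ==> (on && (!w) && (on <==> (!flag)) && hit)) && ((!(w || on)) ==> ((!w) && hit)))) && (hit ==> ((!w) && (on <==> (!flag)) && hit))


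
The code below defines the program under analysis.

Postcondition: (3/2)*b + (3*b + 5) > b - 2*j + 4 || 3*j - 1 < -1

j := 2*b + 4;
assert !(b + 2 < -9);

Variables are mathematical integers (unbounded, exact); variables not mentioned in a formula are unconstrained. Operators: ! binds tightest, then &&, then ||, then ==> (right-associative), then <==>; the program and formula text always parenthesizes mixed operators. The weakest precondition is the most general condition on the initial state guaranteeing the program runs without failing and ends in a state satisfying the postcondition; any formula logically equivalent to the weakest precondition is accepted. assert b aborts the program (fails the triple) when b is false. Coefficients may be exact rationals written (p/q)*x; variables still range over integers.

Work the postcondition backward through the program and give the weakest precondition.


Working backward. After the program, the postcondition (3/2)*b + (3*b + 5) > b - 2*j + 4 || 3*j - 1 < -1 must hold; in canonical form it is (7/2)*b + 2*j > -1 || 3*j < 0.
Before assert !(b + 2 < -9): (!(b < -11)) && ((7/2)*b + 2*j > -1 || 3*j < 0)
Before j := 2*b + 4: (!(b < -11)) && ((15/2)*b > -9 || 6*b < -12)
Answer: WP = (!(b < -11)) && ((15/2)*b > -9 || 6*b < -12)
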